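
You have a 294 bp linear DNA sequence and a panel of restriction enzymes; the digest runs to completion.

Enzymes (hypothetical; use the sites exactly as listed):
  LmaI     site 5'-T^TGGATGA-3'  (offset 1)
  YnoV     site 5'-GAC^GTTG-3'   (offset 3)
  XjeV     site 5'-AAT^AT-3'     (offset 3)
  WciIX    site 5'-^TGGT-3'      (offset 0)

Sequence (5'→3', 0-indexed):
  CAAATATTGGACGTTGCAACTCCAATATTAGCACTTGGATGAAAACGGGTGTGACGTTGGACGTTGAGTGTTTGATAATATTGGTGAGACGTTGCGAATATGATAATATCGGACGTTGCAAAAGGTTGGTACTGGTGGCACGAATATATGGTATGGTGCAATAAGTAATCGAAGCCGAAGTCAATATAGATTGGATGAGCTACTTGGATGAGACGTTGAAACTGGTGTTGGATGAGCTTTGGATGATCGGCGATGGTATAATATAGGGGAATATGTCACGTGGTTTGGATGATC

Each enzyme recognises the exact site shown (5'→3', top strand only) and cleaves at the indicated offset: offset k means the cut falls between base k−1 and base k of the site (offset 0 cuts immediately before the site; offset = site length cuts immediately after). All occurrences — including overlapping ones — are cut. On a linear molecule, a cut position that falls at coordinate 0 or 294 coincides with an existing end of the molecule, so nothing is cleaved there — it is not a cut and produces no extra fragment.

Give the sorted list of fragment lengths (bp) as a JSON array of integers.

Per-enzyme occurrences:
  LmaI (TTGGATGA, off=1): starts [34, 190, 203, 227, 238, 284] → cuts [35, 191, 204, 228, 239, 285]
  YnoV (GACGTTG, off=3): starts [9, 52, 59, 87, 111, 211] → cuts [12, 55, 62, 90, 114, 214]
  XjeV (AATAT, off=3): starts [2, 23, 76, 96, 104, 142, 182, 259, 269] → cuts [5, 26, 79, 99, 107, 145, 185, 262, 272]
  WciIX (TGGT, off=0): starts [81, 126, 132, 148, 153, 222, 253, 280] → cuts [81, 126, 132, 148, 153, 222, 253, 280]

All cut coordinates (distinct, sorted): [5, 12, 26, 35, 55, 62, 79, 81, 90, 99, 107, 114, 126, 132, 145, 148, 153, 185, 191, 204, 214, 222, 228, 239, 253, 262, 272, 280, 285]

Fragment lengths:
  [0,5): 5 bp
  [5,12): 7 bp
  [12,26): 14 bp
  [26,35): 9 bp
  [35,55): 20 bp
  [55,62): 7 bp
  [62,79): 17 bp
  [79,81): 2 bp
  [81,90): 9 bp
  [90,99): 9 bp
  [99,107): 8 bp
  [107,114): 7 bp
  [114,126): 12 bp
  [126,132): 6 bp
  [132,145): 13 bp
  [145,148): 3 bp
  [148,153): 5 bp
  [153,185): 32 bp
  [185,191): 6 bp
  [191,204): 13 bp
  [204,214): 10 bp
  [214,222): 8 bp
  [222,228): 6 bp
  [228,239): 11 bp
  [239,253): 14 bp
  [253,262): 9 bp
  [262,272): 10 bp
  [272,280): 8 bp
  [280,285): 5 bp
  [285,294): 9 bp

[2,3,5,5,5,6,6,6,7,7,7,8,8,8,9,9,9,9,9,10,10,11,12,13,13,14,14,17,20,32]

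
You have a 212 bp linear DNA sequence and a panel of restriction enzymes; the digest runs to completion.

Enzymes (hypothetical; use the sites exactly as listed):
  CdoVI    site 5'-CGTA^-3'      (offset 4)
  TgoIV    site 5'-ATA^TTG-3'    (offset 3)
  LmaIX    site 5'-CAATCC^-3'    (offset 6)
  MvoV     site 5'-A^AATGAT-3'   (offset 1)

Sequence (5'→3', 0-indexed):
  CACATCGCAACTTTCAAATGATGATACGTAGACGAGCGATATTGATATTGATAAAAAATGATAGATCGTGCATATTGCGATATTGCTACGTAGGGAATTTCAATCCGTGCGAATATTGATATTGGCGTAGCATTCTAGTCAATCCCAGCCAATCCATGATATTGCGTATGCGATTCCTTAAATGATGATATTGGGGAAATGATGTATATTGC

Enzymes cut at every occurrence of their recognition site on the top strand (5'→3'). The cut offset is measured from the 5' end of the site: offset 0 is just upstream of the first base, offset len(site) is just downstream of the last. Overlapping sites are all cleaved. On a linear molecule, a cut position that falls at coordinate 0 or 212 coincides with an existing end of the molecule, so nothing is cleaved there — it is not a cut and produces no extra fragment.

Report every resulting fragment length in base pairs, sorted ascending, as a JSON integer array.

Scan for sites:
  CdoVI CGTA/4: at [26, 88, 125, 164] ⇒ [30, 92, 129, 168]
  TgoIV ATATTG/3: at [38, 44, 71, 79, 112, 118, 158, 187, 205] ⇒ [41, 47, 74, 82, 115, 121, 161, 190, 208]
  LmaIX CAATCC/6: at [100, 139, 149] ⇒ [106, 145, 155]
  MvoV AAATGAT/1: at [15, 55, 179, 196] ⇒ [16, 56, 180, 197]

Pooled cuts: [16, 30, 41, 47, 56, 74, 82, 92, 106, 115, 121, 129, 145, 155, 161, 168, 180, 190, 197, 208]

Fragments:
  [0,16): 16 bp
  [16,30): 14 bp
  [30,41): 11 bp
  [41,47): 6 bp
  [47,56): 9 bp
  [56,74): 18 bp
  [74,82): 8 bp
  [82,92): 10 bp
  [92,106): 14 bp
  [106,115): 9 bp
  [115,121): 6 bp
  [121,129): 8 bp
  [129,145): 16 bp
  [145,155): 10 bp
  [155,161): 6 bp
  [161,168): 7 bp
  [168,180): 12 bp
  [180,190): 10 bp
  [190,197): 7 bp
  [197,208): 11 bp
  [208,212): 4 bp

[4,6,6,6,7,7,8,8,9,9,10,10,10,11,11,12,14,14,16,16,18]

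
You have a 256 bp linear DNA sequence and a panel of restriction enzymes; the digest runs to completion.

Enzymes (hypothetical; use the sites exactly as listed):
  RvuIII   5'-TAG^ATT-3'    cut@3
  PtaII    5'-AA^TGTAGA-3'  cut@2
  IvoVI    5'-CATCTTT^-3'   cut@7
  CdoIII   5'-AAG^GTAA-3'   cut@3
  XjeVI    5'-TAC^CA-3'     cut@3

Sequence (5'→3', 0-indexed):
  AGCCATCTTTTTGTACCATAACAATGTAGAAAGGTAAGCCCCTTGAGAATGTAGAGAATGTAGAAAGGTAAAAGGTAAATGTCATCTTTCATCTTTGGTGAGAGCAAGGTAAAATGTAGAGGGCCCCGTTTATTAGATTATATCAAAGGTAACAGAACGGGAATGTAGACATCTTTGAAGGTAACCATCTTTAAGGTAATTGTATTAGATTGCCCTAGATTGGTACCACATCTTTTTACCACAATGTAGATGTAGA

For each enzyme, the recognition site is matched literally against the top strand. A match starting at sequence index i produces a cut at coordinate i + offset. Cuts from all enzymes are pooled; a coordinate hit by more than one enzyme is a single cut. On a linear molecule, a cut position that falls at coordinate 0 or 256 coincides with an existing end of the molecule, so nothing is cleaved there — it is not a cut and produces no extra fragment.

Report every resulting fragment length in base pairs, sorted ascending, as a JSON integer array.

Site scan:
  RvuIII (TAGATT, off=3): starts [133, 205, 215] → cuts [136, 208, 218]
  PtaII (AATGTAGA, off=2): starts [22, 47, 56, 112, 161, 242] → cuts [24, 49, 58, 114, 163, 244]
  IvoVI (CATCTTT, off=7): starts [3, 82, 89, 169, 185, 228] → cuts [10, 89, 96, 176, 192, 235]
  CdoIII (AAGGTAA, off=3): starts [30, 64, 71, 105, 145, 177, 192] → cuts [33, 67, 74, 108, 148, 180, 195]
  XjeVI (TACCA, off=3): starts [13, 223, 236] → cuts [16, 226, 239]

Pooled cuts: [10, 16, 24, 33, 49, 58, 67, 74, 89, 96, 108, 114, 136, 148, 163, 176, 180, 192, 195, 208, 218, 226, 235, 239, 244]

Fragment lengths:
  [0,10): 10 bp
  [10,16): 6 bp
  [16,24): 8 bp
  [24,33): 9 bp
  [33,49): 16 bp
  [49,58): 9 bp
  [58,67): 9 bp
  [67,74): 7 bp
  [74,89): 15 bp
  [89,96): 7 bp
  [96,108): 12 bp
  [108,114): 6 bp
  [114,136): 22 bp
  [136,148): 12 bp
  [148,163): 15 bp
  [163,176): 13 bp
  [176,180): 4 bp
  [180,192): 12 bp
  [192,195): 3 bp
  [195,208): 13 bp
  [208,218): 10 bp
  [218,226): 8 bp
  [226,235): 9 bp
  [235,239): 4 bp
  [239,244): 5 bp
  [244,256): 12 bp

[3,4,4,5,6,6,7,7,8,8,9,9,9,9,10,10,12,12,12,12,13,13,15,15,16,22]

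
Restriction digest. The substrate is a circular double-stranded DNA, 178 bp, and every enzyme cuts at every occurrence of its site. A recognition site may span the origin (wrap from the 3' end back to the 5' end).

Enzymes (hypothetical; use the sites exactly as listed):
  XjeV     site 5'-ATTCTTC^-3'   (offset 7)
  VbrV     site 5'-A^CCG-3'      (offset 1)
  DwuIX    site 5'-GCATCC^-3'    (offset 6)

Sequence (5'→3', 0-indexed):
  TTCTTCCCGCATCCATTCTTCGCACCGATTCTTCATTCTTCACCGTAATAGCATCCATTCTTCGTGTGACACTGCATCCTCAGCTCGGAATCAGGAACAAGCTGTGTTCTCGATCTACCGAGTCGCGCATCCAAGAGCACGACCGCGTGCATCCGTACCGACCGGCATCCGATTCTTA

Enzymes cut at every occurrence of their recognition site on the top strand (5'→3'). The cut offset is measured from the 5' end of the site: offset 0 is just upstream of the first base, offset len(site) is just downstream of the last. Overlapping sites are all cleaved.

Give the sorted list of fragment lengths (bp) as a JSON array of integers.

Per-enzyme occurrences:
  XjeV (ATTCTTC, off=7): starts [14, 27, 34, 56, 177] → cuts [6, 21, 34, 41, 63]
  VbrV (ACCG, off=1): starts [23, 41, 116, 141, 156, 160] → cuts [24, 42, 117, 142, 157, 161]
  DwuIX (GCATCC, off=6): starts [8, 50, 73, 126, 148, 164] → cuts [14, 56, 79, 132, 154, 170]

Pooled cuts: [6, 14, 21, 24, 34, 41, 42, 56, 63, 79, 117, 132, 142, 154, 157, 161, 170]

Fragments:
  6→14: 8 bp
  14→21: 7 bp
  21→24: 3 bp
  24→34: 10 bp
  34→41: 7 bp
  41→42: 1 bp
  42→56: 14 bp
  56→63: 7 bp
  63→79: 16 bp
  79→117: 38 bp
  117→132: 15 bp
  132→142: 10 bp
  142→154: 12 bp
  154→157: 3 bp
  157→161: 4 bp
  161→170: 9 bp
  170→6 (wrap): 178-170+6 = 14 bp

[1,3,3,4,7,7,7,8,9,10,10,12,14,14,15,16,38]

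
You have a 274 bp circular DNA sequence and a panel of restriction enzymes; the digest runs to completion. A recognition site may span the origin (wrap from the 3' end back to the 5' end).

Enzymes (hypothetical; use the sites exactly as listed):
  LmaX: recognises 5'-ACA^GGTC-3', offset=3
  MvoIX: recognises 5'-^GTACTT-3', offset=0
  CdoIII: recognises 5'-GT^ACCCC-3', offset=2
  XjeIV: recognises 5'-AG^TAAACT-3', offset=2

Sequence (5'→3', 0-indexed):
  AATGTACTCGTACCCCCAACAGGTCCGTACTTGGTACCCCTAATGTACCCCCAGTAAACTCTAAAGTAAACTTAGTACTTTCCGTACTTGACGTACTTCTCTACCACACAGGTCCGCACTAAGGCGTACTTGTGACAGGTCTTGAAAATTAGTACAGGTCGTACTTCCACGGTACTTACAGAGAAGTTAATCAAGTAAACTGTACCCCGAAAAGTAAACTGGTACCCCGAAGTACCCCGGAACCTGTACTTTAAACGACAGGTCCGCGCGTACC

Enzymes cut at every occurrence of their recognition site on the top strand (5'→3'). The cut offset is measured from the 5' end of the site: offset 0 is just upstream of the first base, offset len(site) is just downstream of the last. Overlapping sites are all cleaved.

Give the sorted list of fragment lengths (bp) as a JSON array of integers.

Per-enzyme occurrences:
  LmaX ACAGGTC/3: at [18, 107, 134, 153, 257] ⇒ [21, 110, 137, 156, 260]
  MvoIX GTACTT/0: at [26, 74, 83, 92, 125, 160, 171, 245] ⇒ [26, 74, 83, 92, 125, 160, 171, 245]
  CdoIII GTACCCC/2: at [9, 33, 44, 201, 221, 231] ⇒ [11, 35, 46, 203, 223, 233]
  XjeIV AGTAAACT/2: at [52, 64, 193, 212] ⇒ [54, 66, 195, 214]

Pooled cuts: [11, 21, 26, 35, 46, 54, 66, 74, 83, 92, 110, 125, 137, 156, 160, 171, 195, 203, 214, 223, 233, 245, 260]

Fragment lengths:
  11→21: 10 bp
  21→26: 5 bp
  26→35: 9 bp
  35→46: 11 bp
  46→54: 8 bp
  54→66: 12 bp
  66→74: 8 bp
  74→83: 9 bp
  83→92: 9 bp
  92→110: 18 bp
  110→125: 15 bp
  125→137: 12 bp
  137→156: 19 bp
  156→160: 4 bp
  160→171: 11 bp
  171→195: 24 bp
  195→203: 8 bp
  203→214: 11 bp
  214→223: 9 bp
  223→233: 10 bp
  233→245: 12 bp
  245→260: 15 bp
  260→11 (wrap): 274-260+11 = 25 bp

[4,5,8,8,8,9,9,9,9,10,10,11,11,11,12,12,12,15,15,18,19,24,25]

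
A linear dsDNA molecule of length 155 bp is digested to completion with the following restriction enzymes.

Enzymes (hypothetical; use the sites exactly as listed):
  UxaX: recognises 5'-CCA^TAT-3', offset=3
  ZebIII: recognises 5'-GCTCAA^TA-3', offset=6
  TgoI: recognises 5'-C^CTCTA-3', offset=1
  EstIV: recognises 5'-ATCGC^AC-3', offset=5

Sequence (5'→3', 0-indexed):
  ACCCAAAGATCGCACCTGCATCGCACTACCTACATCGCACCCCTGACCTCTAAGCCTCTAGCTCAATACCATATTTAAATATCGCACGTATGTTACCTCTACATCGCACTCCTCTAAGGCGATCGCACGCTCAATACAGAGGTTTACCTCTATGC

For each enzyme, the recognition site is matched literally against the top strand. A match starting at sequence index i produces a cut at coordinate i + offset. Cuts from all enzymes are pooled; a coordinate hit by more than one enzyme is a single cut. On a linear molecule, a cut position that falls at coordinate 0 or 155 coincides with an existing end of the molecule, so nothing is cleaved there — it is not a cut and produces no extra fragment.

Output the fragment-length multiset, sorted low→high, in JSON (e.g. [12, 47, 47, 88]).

[4,5,8,8,8,9,11,11,11,11,13,13,14,14,15]

Scan for sites:
  UxaX CCATAT/3: at [68] ⇒ [71]
  ZebIII GCTCAATA/6: at [60, 128] ⇒ [66, 134]
  TgoI CCTCTA/1: at [46, 54, 95, 110, 146] ⇒ [47, 55, 96, 111, 147]
  EstIV ATCGCAC/5: at [8, 19, 33, 80, 102, 121] ⇒ [13, 24, 38, 85, 107, 126]

Pooled cuts: [13, 24, 38, 47, 55, 66, 71, 85, 96, 107, 111, 126, 134, 147]

Fragments:
  [0,13): 13 bp
  [13,24): 11 bp
  [24,38): 14 bp
  [38,47): 9 bp
  [47,55): 8 bp
  [55,66): 11 bp
  [66,71): 5 bp
  [71,85): 14 bp
  [85,96): 11 bp
  [96,107): 11 bp
  [107,111): 4 bp
  [111,126): 15 bp
  [126,134): 8 bp
  [134,147): 13 bp
  [147,155): 8 bp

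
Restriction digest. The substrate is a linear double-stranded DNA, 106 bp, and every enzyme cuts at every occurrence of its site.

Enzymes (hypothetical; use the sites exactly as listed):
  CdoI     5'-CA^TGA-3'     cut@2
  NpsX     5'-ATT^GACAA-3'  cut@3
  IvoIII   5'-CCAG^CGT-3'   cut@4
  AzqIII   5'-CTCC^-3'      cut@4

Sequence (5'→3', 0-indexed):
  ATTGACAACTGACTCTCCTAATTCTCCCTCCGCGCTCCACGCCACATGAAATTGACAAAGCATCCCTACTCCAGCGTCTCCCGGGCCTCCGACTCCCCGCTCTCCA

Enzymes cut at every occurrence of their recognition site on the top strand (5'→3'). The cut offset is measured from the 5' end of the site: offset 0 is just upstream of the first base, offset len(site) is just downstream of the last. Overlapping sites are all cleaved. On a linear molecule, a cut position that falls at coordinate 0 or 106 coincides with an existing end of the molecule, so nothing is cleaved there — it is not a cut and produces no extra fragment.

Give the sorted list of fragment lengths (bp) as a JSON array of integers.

[1,2,3,4,6,7,7,7,8,9,9,9,15,19]

Per-enzyme occurrences:
  CdoI (CATGA, off=2): starts [44] → cuts [46]
  NpsX (ATTGACAA, off=3): starts [0, 50] → cuts [3, 53]
  IvoIII (CCAGCGT, off=4): starts [70] → cuts [74]
  AzqIII (CTCC, off=4): starts [14, 23, 27, 34, 68, 77, 86, 92, 101] → cuts [18, 27, 31, 38, 72, 81, 90, 96, 105]

All cut coordinates (distinct, sorted): [3, 18, 27, 31, 38, 46, 53, 72, 74, 81, 90, 96, 105]

Fragment lengths:
  [0,3): 3 bp
  [3,18): 15 bp
  [18,27): 9 bp
  [27,31): 4 bp
  [31,38): 7 bp
  [38,46): 8 bp
  [46,53): 7 bp
  [53,72): 19 bp
  [72,74): 2 bp
  [74,81): 7 bp
  [81,90): 9 bp
  [90,96): 6 bp
  [96,105): 9 bp
  [105,106): 1 bp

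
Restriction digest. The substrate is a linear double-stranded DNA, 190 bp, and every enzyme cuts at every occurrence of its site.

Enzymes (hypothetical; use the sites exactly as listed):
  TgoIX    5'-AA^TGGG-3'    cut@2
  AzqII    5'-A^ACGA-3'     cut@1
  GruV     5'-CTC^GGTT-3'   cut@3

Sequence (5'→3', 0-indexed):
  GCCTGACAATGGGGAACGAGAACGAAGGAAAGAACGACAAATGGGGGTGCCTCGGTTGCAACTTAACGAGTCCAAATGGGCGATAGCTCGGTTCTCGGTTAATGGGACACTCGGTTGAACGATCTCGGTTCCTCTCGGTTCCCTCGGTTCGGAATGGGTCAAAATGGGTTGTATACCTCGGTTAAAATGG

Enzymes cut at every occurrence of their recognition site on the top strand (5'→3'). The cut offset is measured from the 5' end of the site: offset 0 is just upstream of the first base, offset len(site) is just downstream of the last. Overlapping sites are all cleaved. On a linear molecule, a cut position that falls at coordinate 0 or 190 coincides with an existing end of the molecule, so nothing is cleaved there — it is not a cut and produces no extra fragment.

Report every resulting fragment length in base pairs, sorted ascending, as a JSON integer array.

[6,6,6,6,7,8,8,9,9,9,10,10,10,11,11,12,12,12,13,15]

Scan for sites:
  TgoIX AATGGG/2: at [7, 39, 74, 100, 152, 162] ⇒ [9, 41, 76, 102, 154, 164]
  AzqII AACGA/1: at [14, 20, 32, 64, 117] ⇒ [15, 21, 33, 65, 118]
  GruV CTCGGTT/3: at [50, 86, 93, 109, 123, 133, 142, 176] ⇒ [53, 89, 96, 112, 126, 136, 145, 179]

All cut coordinates (distinct, sorted): [9, 15, 21, 33, 41, 53, 65, 76, 89, 96, 102, 112, 118, 126, 136, 145, 154, 164, 179]

Fragments:
  [0,9): 9 bp
  [9,15): 6 bp
  [15,21): 6 bp
  [21,33): 12 bp
  [33,41): 8 bp
  [41,53): 12 bp
  [53,65): 12 bp
  [65,76): 11 bp
  [76,89): 13 bp
  [89,96): 7 bp
  [96,102): 6 bp
  [102,112): 10 bp
  [112,118): 6 bp
  [118,126): 8 bp
  [126,136): 10 bp
  [136,145): 9 bp
  [145,154): 9 bp
  [154,164): 10 bp
  [164,179): 15 bp
  [179,190): 11 bp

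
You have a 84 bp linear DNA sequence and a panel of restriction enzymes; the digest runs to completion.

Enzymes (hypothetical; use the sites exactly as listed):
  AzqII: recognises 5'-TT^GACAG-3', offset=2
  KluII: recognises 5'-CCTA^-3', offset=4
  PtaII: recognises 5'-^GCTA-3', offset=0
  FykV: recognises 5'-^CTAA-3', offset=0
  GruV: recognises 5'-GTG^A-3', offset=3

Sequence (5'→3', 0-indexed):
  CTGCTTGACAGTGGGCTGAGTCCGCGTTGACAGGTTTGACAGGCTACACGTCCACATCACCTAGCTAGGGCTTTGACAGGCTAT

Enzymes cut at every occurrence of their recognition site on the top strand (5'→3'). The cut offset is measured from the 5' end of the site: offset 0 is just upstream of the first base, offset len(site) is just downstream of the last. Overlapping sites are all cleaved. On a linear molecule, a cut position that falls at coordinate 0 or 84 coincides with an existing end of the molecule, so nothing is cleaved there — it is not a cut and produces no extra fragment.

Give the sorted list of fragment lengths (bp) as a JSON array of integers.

[5,5,5,6,9,11,21,22]

Per-enzyme occurrences:
  AzqII TTGACAG/2: at [4, 26, 35, 72] ⇒ [6, 28, 37, 74]
  KluII CCTA/4: at [59] ⇒ [63]
  PtaII GCTA/0: at [42, 63, 79] ⇒ [42, 63, 79]
  FykV (CTAA, off=0): no sites
  GruV (GTGA, off=3): no sites

All cut coordinates (distinct, sorted): [6, 28, 37, 42, 63, 74, 79]

Fragments:
  [0,6): 6 bp
  [6,28): 22 bp
  [28,37): 9 bp
  [37,42): 5 bp
  [42,63): 21 bp
  [63,74): 11 bp
  [74,79): 5 bp
  [79,84): 5 bp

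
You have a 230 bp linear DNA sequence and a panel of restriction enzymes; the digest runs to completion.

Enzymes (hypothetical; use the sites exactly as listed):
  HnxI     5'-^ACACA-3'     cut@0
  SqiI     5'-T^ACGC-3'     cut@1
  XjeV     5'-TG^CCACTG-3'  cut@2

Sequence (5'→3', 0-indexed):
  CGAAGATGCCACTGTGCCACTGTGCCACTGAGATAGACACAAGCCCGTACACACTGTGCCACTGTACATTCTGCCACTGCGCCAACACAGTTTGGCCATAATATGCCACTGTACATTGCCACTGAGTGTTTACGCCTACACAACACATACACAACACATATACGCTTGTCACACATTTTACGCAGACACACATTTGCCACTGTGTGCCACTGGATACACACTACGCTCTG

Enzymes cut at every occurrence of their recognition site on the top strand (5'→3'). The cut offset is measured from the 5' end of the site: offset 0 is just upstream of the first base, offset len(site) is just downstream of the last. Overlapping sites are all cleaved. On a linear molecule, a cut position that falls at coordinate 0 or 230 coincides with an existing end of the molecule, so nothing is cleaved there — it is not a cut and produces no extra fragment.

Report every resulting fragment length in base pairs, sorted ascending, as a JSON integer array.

Per-enzyme occurrences:
  HnxI (ACACA, off=0): starts [36, 48, 84, 137, 142, 148, 153, 170, 185, 187, 215] → cuts [36, 48, 84, 137, 142, 148, 153, 170, 185, 187, 215]
  SqiI (TACGC, off=1): starts [130, 160, 178, 221] → cuts [131, 161, 179, 222]
  XjeV (TGCCACTG, off=2): starts [6, 14, 22, 56, 71, 103, 116, 194, 204] → cuts [8, 16, 24, 58, 73, 105, 118, 196, 206]

Pooled cuts: [8, 16, 24, 36, 48, 58, 73, 84, 105, 118, 131, 137, 142, 148, 153, 161, 170, 179, 185, 187, 196, 206, 215, 222]

Fragments:
  [0,8): 8 bp
  [8,16): 8 bp
  [16,24): 8 bp
  [24,36): 12 bp
  [36,48): 12 bp
  [48,58): 10 bp
  [58,73): 15 bp
  [73,84): 11 bp
  [84,105): 21 bp
  [105,118): 13 bp
  [118,131): 13 bp
  [131,137): 6 bp
  [137,142): 5 bp
  [142,148): 6 bp
  [148,153): 5 bp
  [153,161): 8 bp
  [161,170): 9 bp
  [170,179): 9 bp
  [179,185): 6 bp
  [185,187): 2 bp
  [187,196): 9 bp
  [196,206): 10 bp
  [206,215): 9 bp
  [215,222): 7 bp
  [222,230): 8 bp

[2,5,5,6,6,6,7,8,8,8,8,8,9,9,9,9,10,10,11,12,12,13,13,15,21]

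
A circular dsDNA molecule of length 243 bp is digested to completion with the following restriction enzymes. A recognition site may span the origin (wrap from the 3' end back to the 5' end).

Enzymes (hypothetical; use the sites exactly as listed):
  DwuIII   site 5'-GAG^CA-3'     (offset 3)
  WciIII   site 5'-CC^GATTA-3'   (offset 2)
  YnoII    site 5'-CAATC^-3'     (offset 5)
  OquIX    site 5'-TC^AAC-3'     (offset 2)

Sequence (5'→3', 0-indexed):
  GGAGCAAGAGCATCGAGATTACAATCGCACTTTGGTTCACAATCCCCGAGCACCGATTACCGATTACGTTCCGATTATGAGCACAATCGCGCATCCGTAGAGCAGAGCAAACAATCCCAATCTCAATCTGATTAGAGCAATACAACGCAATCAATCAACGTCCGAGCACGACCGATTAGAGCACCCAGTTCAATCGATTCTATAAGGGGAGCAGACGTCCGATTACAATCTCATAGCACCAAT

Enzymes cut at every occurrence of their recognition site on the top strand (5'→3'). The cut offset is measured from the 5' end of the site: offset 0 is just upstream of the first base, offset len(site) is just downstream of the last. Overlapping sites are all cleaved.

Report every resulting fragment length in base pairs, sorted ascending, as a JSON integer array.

Per-enzyme occurrences:
  DwuIII GAGCA/3: at [1, 7, 47, 78, 99, 104, 134, 163, 178, 208] ⇒ [4, 10, 50, 81, 102, 107, 137, 166, 181, 211]
  WciIII CCGATTA/2: at [52, 59, 70, 171, 218] ⇒ [54, 61, 72, 173, 220]
  YnoII CAATC/5: at [21, 39, 83, 111, 117, 123, 147, 151, 190, 225] ⇒ [26, 44, 88, 116, 122, 128, 152, 156, 195, 230]
  OquIX TCAAC/2: at [154] ⇒ [156]

Pooled cuts: [4, 10, 26, 44, 50, 54, 61, 72, 81, 88, 102, 107, 116, 122, 128, 137, 152, 156, 166, 173, 181, 195, 211, 220, 230]

Fragment lengths:
  4→10: 6 bp
  10→26: 16 bp
  26→44: 18 bp
  44→50: 6 bp
  50→54: 4 bp
  54→61: 7 bp
  61→72: 11 bp
  72→81: 9 bp
  81→88: 7 bp
  88→102: 14 bp
  102→107: 5 bp
  107→116: 9 bp
  116→122: 6 bp
  122→128: 6 bp
  128→137: 9 bp
  137→152: 15 bp
  152→156: 4 bp
  156→166: 10 bp
  166→173: 7 bp
  173→181: 8 bp
  181→195: 14 bp
  195→211: 16 bp
  211→220: 9 bp
  220→230: 10 bp
  230→4 (wrap): 243-230+4 = 17 bp

[4,4,5,6,6,6,6,7,7,7,8,9,9,9,9,10,10,11,14,14,15,16,16,17,18]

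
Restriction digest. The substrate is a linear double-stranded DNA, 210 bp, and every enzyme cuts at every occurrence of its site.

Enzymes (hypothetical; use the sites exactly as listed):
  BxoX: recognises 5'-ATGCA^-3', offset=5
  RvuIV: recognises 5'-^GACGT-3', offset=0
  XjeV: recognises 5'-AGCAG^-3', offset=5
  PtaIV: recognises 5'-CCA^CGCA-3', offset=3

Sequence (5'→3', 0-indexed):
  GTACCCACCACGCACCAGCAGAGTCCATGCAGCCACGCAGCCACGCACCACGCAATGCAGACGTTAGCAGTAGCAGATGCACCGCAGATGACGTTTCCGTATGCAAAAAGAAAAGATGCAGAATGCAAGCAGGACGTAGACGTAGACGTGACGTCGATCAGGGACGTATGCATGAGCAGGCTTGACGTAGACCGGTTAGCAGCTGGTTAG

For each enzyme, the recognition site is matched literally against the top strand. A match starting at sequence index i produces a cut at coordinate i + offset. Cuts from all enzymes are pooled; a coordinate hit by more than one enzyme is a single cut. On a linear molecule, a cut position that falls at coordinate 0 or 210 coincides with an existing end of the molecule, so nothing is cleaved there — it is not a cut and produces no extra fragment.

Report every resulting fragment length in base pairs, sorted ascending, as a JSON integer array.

Per-enzyme occurrences:
  BxoX (ATGCA, off=5): starts [26, 54, 76, 100, 115, 122, 167] → cuts [31, 59, 81, 105, 120, 127, 172]
  RvuIV (GACGT, off=0): starts [59, 89, 132, 138, 144, 149, 162, 183] → cuts [59, 89, 132, 138, 144, 149, 162, 183]
  XjeV (AGCAG, off=5): starts [16, 65, 71, 127, 174, 197] → cuts [21, 70, 76, 132, 179, 202]
  PtaIV (CCACGCA, off=3): starts [7, 32, 40, 47] → cuts [10, 35, 43, 50]

Pooled cuts: [10, 21, 31, 35, 43, 50, 59, 70, 76, 81, 89, 105, 120, 127, 132, 138, 144, 149, 162, 172, 179, 183, 202]

Fragment lengths:
  [0,10): 10 bp
  [10,21): 11 bp
  [21,31): 10 bp
  [31,35): 4 bp
  [35,43): 8 bp
  [43,50): 7 bp
  [50,59): 9 bp
  [59,70): 11 bp
  [70,76): 6 bp
  [76,81): 5 bp
  [81,89): 8 bp
  [89,105): 16 bp
  [105,120): 15 bp
  [120,127): 7 bp
  [127,132): 5 bp
  [132,138): 6 bp
  [138,144): 6 bp
  [144,149): 5 bp
  [149,162): 13 bp
  [162,172): 10 bp
  [172,179): 7 bp
  [179,183): 4 bp
  [183,202): 19 bp
  [202,210): 8 bp

[4,4,5,5,5,6,6,6,7,7,7,8,8,8,9,10,10,10,11,11,13,15,16,19]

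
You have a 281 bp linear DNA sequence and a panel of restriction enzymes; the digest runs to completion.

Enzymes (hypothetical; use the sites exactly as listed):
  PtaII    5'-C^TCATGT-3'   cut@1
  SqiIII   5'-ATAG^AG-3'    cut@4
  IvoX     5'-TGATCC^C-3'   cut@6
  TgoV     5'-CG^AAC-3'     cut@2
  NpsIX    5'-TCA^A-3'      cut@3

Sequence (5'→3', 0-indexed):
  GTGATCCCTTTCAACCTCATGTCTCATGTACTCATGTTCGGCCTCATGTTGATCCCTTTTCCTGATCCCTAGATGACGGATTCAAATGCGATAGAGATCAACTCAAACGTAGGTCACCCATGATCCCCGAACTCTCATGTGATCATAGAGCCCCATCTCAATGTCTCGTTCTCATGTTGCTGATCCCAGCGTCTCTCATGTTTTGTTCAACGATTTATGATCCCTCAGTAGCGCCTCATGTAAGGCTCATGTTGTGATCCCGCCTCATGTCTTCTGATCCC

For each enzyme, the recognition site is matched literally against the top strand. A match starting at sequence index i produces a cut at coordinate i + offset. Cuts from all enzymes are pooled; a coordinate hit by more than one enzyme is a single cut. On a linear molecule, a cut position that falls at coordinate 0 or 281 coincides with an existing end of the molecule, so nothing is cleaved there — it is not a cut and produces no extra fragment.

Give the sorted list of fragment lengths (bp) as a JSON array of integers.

Site scan:
  PtaII CTCATGT/1: at [15, 22, 30, 42, 133, 170, 194, 234, 245, 263] ⇒ [16, 23, 31, 43, 134, 171, 195, 235, 246, 264]
  SqiIII ATAGAG/4: at [90, 144] ⇒ [94, 148]
  IvoX TGATCCC/6: at [1, 49, 62, 120, 180, 217, 254, 274] ⇒ [7, 55, 68, 126, 186, 223, 260, 280]
  TgoV CGAAC/2: at [127] ⇒ [129]
  NpsIX TCAA/3: at [10, 81, 97, 102, 157, 206] ⇒ [13, 84, 100, 105, 160, 209]

All cut coordinates (distinct, sorted): [7, 13, 16, 23, 31, 43, 55, 68, 84, 94, 100, 105, 126, 129, 134, 148, 160, 171, 186, 195, 209, 223, 235, 246, 260, 264, 280]

Fragments:
  [0,7): 7 bp
  [7,13): 6 bp
  [13,16): 3 bp
  [16,23): 7 bp
  [23,31): 8 bp
  [31,43): 12 bp
  [43,55): 12 bp
  [55,68): 13 bp
  [68,84): 16 bp
  [84,94): 10 bp
  [94,100): 6 bp
  [100,105): 5 bp
  [105,126): 21 bp
  [126,129): 3 bp
  [129,134): 5 bp
  [134,148): 14 bp
  [148,160): 12 bp
  [160,171): 11 bp
  [171,186): 15 bp
  [186,195): 9 bp
  [195,209): 14 bp
  [209,223): 14 bp
  [223,235): 12 bp
  [235,246): 11 bp
  [246,260): 14 bp
  [260,264): 4 bp
  [264,280): 16 bp
  [280,281): 1 bp

[1,3,3,4,5,5,6,6,7,7,8,9,10,11,11,12,12,12,12,13,14,14,14,14,15,16,16,21]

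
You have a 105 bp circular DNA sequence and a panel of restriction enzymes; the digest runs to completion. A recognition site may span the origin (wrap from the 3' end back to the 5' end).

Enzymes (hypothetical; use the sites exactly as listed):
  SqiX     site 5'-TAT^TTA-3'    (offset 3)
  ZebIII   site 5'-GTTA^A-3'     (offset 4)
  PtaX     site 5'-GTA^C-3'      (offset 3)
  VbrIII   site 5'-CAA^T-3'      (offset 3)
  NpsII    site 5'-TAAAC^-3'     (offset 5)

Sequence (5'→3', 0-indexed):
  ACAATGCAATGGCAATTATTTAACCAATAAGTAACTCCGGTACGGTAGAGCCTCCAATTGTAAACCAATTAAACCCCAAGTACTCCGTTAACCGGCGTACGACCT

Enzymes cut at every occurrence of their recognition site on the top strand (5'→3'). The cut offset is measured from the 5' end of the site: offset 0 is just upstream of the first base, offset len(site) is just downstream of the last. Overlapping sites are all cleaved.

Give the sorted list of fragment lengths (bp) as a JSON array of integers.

Scan for sites:
  SqiX (TATTTA, off=3): starts [16] → cuts [19]
  ZebIII (GTTAA, off=4): starts [86] → cuts [90]
  PtaX (GTAC, off=3): starts [39, 79, 96] → cuts [42, 82, 99]
  VbrIII (CAAT, off=3): starts [1, 6, 12, 24, 54, 65] → cuts [4, 9, 15, 27, 57, 68]
  NpsII (TAAAC, off=5): starts [60, 69] → cuts [65, 74]

Pooled cuts: [4, 9, 15, 19, 27, 42, 57, 65, 68, 74, 82, 90, 99]

Fragment lengths:
  4→9: 5 bp
  9→15: 6 bp
  15→19: 4 bp
  19→27: 8 bp
  27→42: 15 bp
  42→57: 15 bp
  57→65: 8 bp
  65→68: 3 bp
  68→74: 6 bp
  74→82: 8 bp
  82→90: 8 bp
  90→99: 9 bp
  99→4 (wrap): 105-99+4 = 10 bp

[3,4,5,6,6,8,8,8,8,9,10,15,15]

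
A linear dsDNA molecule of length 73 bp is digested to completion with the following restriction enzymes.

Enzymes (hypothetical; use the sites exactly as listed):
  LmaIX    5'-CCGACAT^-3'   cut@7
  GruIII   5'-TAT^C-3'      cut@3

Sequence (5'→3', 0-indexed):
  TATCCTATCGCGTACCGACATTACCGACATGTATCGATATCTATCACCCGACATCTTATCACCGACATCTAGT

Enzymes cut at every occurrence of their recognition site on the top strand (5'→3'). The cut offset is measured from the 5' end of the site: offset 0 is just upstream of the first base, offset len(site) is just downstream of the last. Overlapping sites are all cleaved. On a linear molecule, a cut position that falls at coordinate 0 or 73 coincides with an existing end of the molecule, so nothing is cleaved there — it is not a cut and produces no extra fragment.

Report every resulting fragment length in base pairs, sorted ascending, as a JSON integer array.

[3,4,4,5,5,5,6,9,9,10,13]

Scan for sites:
  LmaIX (CCGACAT, off=7): starts [14, 23, 47, 61] → cuts [21, 30, 54, 68]
  GruIII (TATC, off=3): starts [0, 5, 31, 37, 41, 56] → cuts [3, 8, 34, 40, 44, 59]

All cut coordinates (distinct, sorted): [3, 8, 21, 30, 34, 40, 44, 54, 59, 68]

Fragment lengths:
  [0,3): 3 bp
  [3,8): 5 bp
  [8,21): 13 bp
  [21,30): 9 bp
  [30,34): 4 bp
  [34,40): 6 bp
  [40,44): 4 bp
  [44,54): 10 bp
  [54,59): 5 bp
  [59,68): 9 bp
  [68,73): 5 bp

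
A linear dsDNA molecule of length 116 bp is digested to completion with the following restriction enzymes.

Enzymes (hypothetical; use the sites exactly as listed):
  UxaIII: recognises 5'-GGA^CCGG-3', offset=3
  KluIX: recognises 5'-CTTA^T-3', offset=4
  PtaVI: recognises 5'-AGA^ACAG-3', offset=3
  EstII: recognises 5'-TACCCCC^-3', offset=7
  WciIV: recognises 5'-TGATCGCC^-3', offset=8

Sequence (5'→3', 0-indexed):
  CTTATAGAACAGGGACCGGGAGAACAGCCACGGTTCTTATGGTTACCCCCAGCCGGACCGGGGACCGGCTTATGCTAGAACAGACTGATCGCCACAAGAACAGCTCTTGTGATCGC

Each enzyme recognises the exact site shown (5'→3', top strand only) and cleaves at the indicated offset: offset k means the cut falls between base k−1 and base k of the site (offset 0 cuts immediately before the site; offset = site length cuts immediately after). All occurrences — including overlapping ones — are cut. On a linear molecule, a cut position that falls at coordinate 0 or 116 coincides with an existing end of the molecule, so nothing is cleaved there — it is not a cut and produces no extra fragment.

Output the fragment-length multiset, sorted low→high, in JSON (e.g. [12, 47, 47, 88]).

Per-enzyme occurrences:
  UxaIII GGACCGG/3: at [12, 54, 61] ⇒ [15, 57, 64]
  KluIX CTTAT/4: at [0, 35, 68] ⇒ [4, 39, 72]
  PtaVI AGAACAG/3: at [5, 20, 76, 96] ⇒ [8, 23, 79, 99]
  EstII TACCCCC/7: at [43] ⇒ [50]
  WciIV TGATCGCC/8: at [85] ⇒ [93]

Pooled cuts: [4, 8, 15, 23, 39, 50, 57, 64, 72, 79, 93, 99]

Fragment lengths:
  [0,4): 4 bp
  [4,8): 4 bp
  [8,15): 7 bp
  [15,23): 8 bp
  [23,39): 16 bp
  [39,50): 11 bp
  [50,57): 7 bp
  [57,64): 7 bp
  [64,72): 8 bp
  [72,79): 7 bp
  [79,93): 14 bp
  [93,99): 6 bp
  [99,116): 17 bp

[4,4,6,7,7,7,7,8,8,11,14,16,17]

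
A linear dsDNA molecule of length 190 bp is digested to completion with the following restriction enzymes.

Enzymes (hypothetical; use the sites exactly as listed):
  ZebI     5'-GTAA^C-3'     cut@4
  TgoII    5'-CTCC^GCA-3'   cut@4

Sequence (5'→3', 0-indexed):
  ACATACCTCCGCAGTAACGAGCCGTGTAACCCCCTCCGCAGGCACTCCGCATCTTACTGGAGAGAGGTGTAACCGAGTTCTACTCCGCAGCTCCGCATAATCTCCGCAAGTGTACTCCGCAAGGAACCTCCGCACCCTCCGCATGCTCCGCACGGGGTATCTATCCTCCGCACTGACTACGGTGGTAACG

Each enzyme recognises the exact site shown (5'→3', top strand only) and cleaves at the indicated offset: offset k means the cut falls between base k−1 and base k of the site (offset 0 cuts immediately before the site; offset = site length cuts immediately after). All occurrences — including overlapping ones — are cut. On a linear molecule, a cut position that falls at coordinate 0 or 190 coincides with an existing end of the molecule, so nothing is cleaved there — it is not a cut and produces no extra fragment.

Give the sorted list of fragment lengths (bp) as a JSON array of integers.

[2,7,8,8,9,9,10,11,11,12,13,13,14,19,20,24]

Scan for sites:
  ZebI GTAAC/4: at [13, 25, 68, 184] ⇒ [17, 29, 72, 188]
  TgoII CTCCGCA/4: at [6, 33, 44, 82, 90, 101, 114, 127, 136, 145, 165] ⇒ [10, 37, 48, 86, 94, 105, 118, 131, 140, 149, 169]

All cut coordinates (distinct, sorted): [10, 17, 29, 37, 48, 72, 86, 94, 105, 118, 131, 140, 149, 169, 188]

Fragment lengths:
  [0,10): 10 bp
  [10,17): 7 bp
  [17,29): 12 bp
  [29,37): 8 bp
  [37,48): 11 bp
  [48,72): 24 bp
  [72,86): 14 bp
  [86,94): 8 bp
  [94,105): 11 bp
  [105,118): 13 bp
  [118,131): 13 bp
  [131,140): 9 bp
  [140,149): 9 bp
  [149,169): 20 bp
  [169,188): 19 bp
  [188,190): 2 bp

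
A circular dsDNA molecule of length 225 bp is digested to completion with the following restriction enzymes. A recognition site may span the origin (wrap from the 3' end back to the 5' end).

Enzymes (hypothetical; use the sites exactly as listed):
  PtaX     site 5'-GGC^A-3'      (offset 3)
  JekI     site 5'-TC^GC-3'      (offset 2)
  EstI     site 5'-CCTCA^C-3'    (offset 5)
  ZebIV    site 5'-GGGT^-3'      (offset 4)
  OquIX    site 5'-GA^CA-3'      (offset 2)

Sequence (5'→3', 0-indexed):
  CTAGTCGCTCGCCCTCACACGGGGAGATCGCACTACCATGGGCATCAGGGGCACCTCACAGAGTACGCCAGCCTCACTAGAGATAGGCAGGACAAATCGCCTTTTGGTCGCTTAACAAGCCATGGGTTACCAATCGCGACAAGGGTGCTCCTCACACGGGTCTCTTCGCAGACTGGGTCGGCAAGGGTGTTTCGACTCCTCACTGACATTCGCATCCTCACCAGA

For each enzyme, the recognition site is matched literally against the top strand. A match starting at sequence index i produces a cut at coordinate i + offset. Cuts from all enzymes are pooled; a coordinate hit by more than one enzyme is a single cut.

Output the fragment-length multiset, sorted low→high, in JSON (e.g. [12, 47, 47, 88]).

[4,4,4,4,4,5,6,6,6,6,7,7,7,8,8,9,9,11,11,11,12,12,14,14,18,18]

Site scan:
  PtaX (GGCA, off=3): starts [40, 49, 85, 179] → cuts [43, 52, 88, 182]
  JekI (TCGC, off=2): starts [4, 8, 27, 96, 107, 133, 165, 209] → cuts [6, 10, 29, 98, 109, 135, 167, 211]
  EstI (CCTCAC, off=5): starts [12, 53, 71, 149, 197, 215] → cuts [17, 58, 76, 154, 202, 220]
  ZebIV (GGGT, off=4): starts [123, 142, 157, 174, 184] → cuts [127, 146, 161, 178, 188]
  OquIX (GACA, off=2): starts [90, 137, 204] → cuts [92, 139, 206]

Pooled cuts: [6, 10, 17, 29, 43, 52, 58, 76, 88, 92, 98, 109, 127, 135, 139, 146, 154, 161, 167, 178, 182, 188, 202, 206, 211, 220]

Fragments:
  6→10: 4 bp
  10→17: 7 bp
  17→29: 12 bp
  29→43: 14 bp
  43→52: 9 bp
  52→58: 6 bp
  58→76: 18 bp
  76→88: 12 bp
  88→92: 4 bp
  92→98: 6 bp
  98→109: 11 bp
  109→127: 18 bp
  127→135: 8 bp
  135→139: 4 bp
  139→146: 7 bp
  146→154: 8 bp
  154→161: 7 bp
  161→167: 6 bp
  167→178: 11 bp
  178→182: 4 bp
  182→188: 6 bp
  188→202: 14 bp
  202→206: 4 bp
  206→211: 5 bp
  211→220: 9 bp
  220→6 (wrap): 225-220+6 = 11 bp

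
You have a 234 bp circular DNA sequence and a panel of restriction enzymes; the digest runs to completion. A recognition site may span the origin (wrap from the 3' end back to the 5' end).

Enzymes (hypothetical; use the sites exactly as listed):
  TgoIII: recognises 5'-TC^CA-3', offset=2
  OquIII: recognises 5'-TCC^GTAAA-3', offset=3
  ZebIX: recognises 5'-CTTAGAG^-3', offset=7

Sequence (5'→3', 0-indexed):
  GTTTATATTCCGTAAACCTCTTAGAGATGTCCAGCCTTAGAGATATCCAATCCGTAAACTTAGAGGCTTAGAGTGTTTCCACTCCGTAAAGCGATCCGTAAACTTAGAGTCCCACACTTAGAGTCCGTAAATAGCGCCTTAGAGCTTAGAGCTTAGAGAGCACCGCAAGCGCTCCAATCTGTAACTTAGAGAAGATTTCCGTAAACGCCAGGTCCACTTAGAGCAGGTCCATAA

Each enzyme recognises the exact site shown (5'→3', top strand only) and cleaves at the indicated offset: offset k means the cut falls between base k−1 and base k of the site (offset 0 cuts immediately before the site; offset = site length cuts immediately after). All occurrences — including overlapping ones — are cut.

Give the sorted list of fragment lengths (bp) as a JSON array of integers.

Per-enzyme occurrences:
  TgoIII (TCCA, off=2): starts [29, 45, 77, 172, 212, 227] → cuts [31, 47, 79, 174, 214, 229]
  OquIII (TCCGTAAA, off=3): starts [8, 50, 82, 94, 123, 197] → cuts [11, 53, 85, 97, 126, 200]
  ZebIX (CTTAGAG, off=7): starts [19, 35, 58, 66, 102, 116, 137, 144, 151, 184, 216] → cuts [26, 42, 65, 73, 109, 123, 144, 151, 158, 191, 223]

Pooled cuts: [11, 26, 31, 42, 47, 53, 65, 73, 79, 85, 97, 109, 123, 126, 144, 151, 158, 174, 191, 200, 214, 223, 229]

Fragments:
  11→26: 15 bp
  26→31: 5 bp
  31→42: 11 bp
  42→47: 5 bp
  47→53: 6 bp
  53→65: 12 bp
  65→73: 8 bp
  73→79: 6 bp
  79→85: 6 bp
  85→97: 12 bp
  97→109: 12 bp
  109→123: 14 bp
  123→126: 3 bp
  126→144: 18 bp
  144→151: 7 bp
  151→158: 7 bp
  158→174: 16 bp
  174→191: 17 bp
  191→200: 9 bp
  200→214: 14 bp
  214→223: 9 bp
  223→229: 6 bp
  229→11 (wrap): 234-229+11 = 16 bp

[3,5,5,6,6,6,6,7,7,8,9,9,11,12,12,12,14,14,15,16,16,17,18]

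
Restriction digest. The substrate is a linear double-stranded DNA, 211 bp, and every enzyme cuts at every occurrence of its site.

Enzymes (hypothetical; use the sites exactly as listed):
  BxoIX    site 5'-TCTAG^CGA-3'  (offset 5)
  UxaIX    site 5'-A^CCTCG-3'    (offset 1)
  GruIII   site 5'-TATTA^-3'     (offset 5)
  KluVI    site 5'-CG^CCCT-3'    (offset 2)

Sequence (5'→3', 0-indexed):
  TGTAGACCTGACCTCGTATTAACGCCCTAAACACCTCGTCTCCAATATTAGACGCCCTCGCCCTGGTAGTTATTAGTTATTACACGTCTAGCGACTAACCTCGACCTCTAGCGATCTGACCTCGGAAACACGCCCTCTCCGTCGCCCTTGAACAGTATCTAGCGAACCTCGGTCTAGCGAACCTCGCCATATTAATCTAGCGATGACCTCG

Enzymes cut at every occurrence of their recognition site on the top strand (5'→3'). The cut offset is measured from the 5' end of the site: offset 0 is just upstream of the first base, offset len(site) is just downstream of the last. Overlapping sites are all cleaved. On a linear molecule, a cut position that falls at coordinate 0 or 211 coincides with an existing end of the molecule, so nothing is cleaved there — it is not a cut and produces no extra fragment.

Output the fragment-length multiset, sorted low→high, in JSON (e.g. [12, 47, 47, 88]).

Site scan:
  BxoIX TCTAGCGA/5: at [86, 106, 157, 172, 195] ⇒ [91, 111, 162, 177, 200]
  UxaIX ACCTCG/1: at [10, 32, 97, 118, 165, 180, 205] ⇒ [11, 33, 98, 119, 166, 181, 206]
  GruIII TATTA/5: at [16, 45, 70, 77, 189] ⇒ [21, 50, 75, 82, 194]
  KluVI CGCCCT/2: at [22, 52, 58, 130, 142] ⇒ [24, 54, 60, 132, 144]

Pooled cuts: [11, 21, 24, 33, 50, 54, 60, 75, 82, 91, 98, 111, 119, 132, 144, 162, 166, 177, 181, 194, 200, 206]

Fragment lengths:
  [0,11): 11 bp
  [11,21): 10 bp
  [21,24): 3 bp
  [24,33): 9 bp
  [33,50): 17 bp
  [50,54): 4 bp
  [54,60): 6 bp
  [60,75): 15 bp
  [75,82): 7 bp
  [82,91): 9 bp
  [91,98): 7 bp
  [98,111): 13 bp
  [111,119): 8 bp
  [119,132): 13 bp
  [132,144): 12 bp
  [144,162): 18 bp
  [162,166): 4 bp
  [166,177): 11 bp
  [177,181): 4 bp
  [181,194): 13 bp
  [194,200): 6 bp
  [200,206): 6 bp
  [206,211): 5 bp

[3,4,4,4,5,6,6,6,7,7,8,9,9,10,11,11,12,13,13,13,15,17,18]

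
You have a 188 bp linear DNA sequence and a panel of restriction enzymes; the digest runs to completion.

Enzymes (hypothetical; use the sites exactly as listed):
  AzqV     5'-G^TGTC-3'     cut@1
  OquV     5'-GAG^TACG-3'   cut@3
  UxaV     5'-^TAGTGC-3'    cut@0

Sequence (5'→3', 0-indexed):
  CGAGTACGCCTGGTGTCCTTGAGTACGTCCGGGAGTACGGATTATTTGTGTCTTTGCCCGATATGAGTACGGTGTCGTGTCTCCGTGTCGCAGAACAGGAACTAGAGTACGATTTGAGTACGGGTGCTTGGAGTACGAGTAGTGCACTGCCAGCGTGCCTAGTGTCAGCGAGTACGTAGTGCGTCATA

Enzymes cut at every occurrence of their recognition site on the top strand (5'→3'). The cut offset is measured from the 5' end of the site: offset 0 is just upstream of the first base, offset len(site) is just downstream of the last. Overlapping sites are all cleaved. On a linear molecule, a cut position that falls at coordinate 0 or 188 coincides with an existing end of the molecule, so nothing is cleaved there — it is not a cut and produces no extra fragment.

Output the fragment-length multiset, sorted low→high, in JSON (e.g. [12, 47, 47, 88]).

Scan for sites:
  AzqV GTGTC/1: at [12, 47, 71, 76, 84, 161] ⇒ [13, 48, 72, 77, 85, 162]
  OquV GAGTACG/3: at [1, 20, 32, 64, 104, 115, 130, 169] ⇒ [4, 23, 35, 67, 107, 118, 133, 172]
  UxaV TAGTGC/0: at [139, 176] ⇒ [139, 176]

Pooled cuts: [4, 13, 23, 35, 48, 67, 72, 77, 85, 107, 118, 133, 139, 162, 172, 176]

Fragment lengths:
  [0,4): 4 bp
  [4,13): 9 bp
  [13,23): 10 bp
  [23,35): 12 bp
  [35,48): 13 bp
  [48,67): 19 bp
  [67,72): 5 bp
  [72,77): 5 bp
  [77,85): 8 bp
  [85,107): 22 bp
  [107,118): 11 bp
  [118,133): 15 bp
  [133,139): 6 bp
  [139,162): 23 bp
  [162,172): 10 bp
  [172,176): 4 bp
  [176,188): 12 bp

[4,4,5,5,6,8,9,10,10,11,12,12,13,15,19,22,23]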